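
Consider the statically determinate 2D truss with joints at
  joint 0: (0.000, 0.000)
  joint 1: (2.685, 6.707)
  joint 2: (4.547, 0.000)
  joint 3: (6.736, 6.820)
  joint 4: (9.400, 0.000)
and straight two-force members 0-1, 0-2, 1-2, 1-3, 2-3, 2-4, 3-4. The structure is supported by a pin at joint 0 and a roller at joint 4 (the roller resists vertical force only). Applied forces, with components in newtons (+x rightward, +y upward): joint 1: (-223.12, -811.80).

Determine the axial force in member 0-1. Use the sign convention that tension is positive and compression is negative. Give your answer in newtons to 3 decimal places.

N=5 nodes, M=7 members, R=3 reactions → 2N=10, M+R=10
member 0 (0-1): L=7.2245, (cx,cy)=(0.3717,0.9284)
member 1 (0-2): L=4.5470, (cx,cy)=(1.0000,0.0000)
member 2 (1-2): L=6.9607, (cx,cy)=(0.2675,-0.9636)
member 3 (1-3): L=4.0526, (cx,cy)=(0.9996,0.0279)
member 4 (2-3): L=7.1627, (cx,cy)=(0.3056,0.9522)
member 5 (2-4): L=4.8530, (cx,cy)=(1.0000,0.0000)
member 6 (3-4): L=7.3218, (cx,cy)=(0.3638,-0.9315)
solve A·x = −loads:
  F[0-1] = -796.1438 N (compression)
  F[0-2] = +72.7694 N (tension)
  F[1-2] = -76.9424 N (compression)
  F[1-3] = -52.2073 N (compression)
  F[2-3] = +77.8637 N (tension)
  F[2-4] = +28.3910 N (tension)
  F[3-4] = -78.0309 N (compression)
  Rx@0 = +223.1200 N
  Ry@0 = +739.1173 N
  Ry@4 = +72.6827 N

-796.144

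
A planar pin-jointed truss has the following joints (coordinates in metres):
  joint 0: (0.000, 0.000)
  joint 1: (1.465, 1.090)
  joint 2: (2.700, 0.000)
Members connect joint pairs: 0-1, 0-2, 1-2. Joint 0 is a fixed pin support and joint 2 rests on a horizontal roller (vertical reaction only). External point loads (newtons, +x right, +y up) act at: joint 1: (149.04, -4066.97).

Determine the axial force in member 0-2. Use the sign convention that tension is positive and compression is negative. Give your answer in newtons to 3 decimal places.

N=3 nodes, M=3 members, R=3 reactions → 2N=6, M+R=6
member 0 (0-1): L=1.8260, (cx,cy)=(0.8023,0.5969)
member 1 (0-2): L=2.7000, (cx,cy)=(1.0000,0.0000)
member 2 (1-2): L=1.6472, (cx,cy)=(0.7497,-0.6617)
solve A·x = −loads:
  F[0-1] = -3015.5928 N (compression)
  F[0-2] = +2568.4327 N (tension)
  F[1-2] = -3425.7221 N (compression)
  Rx@0 = -149.0400 N
  Ry@0 = +1800.0942 N
  Ry@2 = +2266.8758 N

2568.433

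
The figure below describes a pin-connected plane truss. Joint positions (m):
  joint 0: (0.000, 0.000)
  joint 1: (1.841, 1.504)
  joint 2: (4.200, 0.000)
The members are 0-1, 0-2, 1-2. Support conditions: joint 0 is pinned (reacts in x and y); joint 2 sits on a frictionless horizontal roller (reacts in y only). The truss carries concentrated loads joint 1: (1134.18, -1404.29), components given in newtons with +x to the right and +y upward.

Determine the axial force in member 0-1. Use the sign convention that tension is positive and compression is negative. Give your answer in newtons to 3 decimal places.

-604.741

N=3 nodes, M=3 members, R=3 reactions → 2N=6, M+R=6
member 0 (0-1): L=2.3772, (cx,cy)=(0.7744,0.6327)
member 1 (0-2): L=4.2000, (cx,cy)=(1.0000,0.0000)
member 2 (1-2): L=2.7977, (cx,cy)=(0.8432,-0.5376)
solve A·x = −loads:
  F[0-1] = -604.7410 N (compression)
  F[0-2] = +1602.5069 N (tension)
  F[1-2] = -1900.4952 N (compression)
  Rx@0 = -1134.1800 N
  Ry@0 = +382.5984 N
  Ry@2 = +1021.6916 N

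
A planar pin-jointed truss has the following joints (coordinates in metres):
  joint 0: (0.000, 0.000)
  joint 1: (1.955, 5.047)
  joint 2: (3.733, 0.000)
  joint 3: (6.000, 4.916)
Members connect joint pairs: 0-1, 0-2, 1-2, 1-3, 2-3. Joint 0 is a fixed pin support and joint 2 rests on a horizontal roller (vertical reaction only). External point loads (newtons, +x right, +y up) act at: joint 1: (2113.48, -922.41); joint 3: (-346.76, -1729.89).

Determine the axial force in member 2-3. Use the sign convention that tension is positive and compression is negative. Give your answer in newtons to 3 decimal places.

-1889.120

N=4 nodes, M=5 members, R=3 reactions → 2N=8, M+R=8
member 0 (0-1): L=5.4124, (cx,cy)=(0.3612,0.9325)
member 1 (0-2): L=3.7330, (cx,cy)=(1.0000,0.0000)
member 2 (1-2): L=5.3510, (cx,cy)=(0.3323,-0.9432)
member 3 (1-3): L=4.0471, (cx,cy)=(0.9995,-0.0324)
member 4 (2-3): L=5.4135, (cx,cy)=(0.4188,0.9081)
solve A·x = −loads:
  F[0-1] = +3230.0418 N (tension)
  F[0-2] = +600.0076 N (tension)
  F[1-2] = -4186.6390 N (compression)
  F[1-3] = +444.5710 N (tension)
  F[2-3] = -1889.1204 N (compression)
  Rx@0 = -1766.7200 N
  Ry@0 = -3011.9681 N
  Ry@2 = +5664.2681 N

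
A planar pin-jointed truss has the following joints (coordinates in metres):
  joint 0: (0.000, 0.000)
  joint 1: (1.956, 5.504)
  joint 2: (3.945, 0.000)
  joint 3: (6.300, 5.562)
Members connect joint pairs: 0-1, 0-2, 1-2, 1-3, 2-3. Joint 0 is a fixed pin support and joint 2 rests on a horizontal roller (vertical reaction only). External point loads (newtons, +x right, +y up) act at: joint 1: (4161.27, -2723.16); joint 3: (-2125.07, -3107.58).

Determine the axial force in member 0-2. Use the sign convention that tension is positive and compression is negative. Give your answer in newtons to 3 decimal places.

866.383

N=4 nodes, M=5 members, R=3 reactions → 2N=8, M+R=8
member 0 (0-1): L=5.8412, (cx,cy)=(0.3349,0.9423)
member 1 (0-2): L=3.9450, (cx,cy)=(1.0000,0.0000)
member 2 (1-2): L=5.8524, (cx,cy)=(0.3399,-0.9405)
member 3 (1-3): L=4.3444, (cx,cy)=(0.9999,0.0134)
member 4 (2-3): L=6.0400, (cx,cy)=(0.3899,0.9209)
solve A·x = −loads:
  F[0-1] = +3493.4408 N (tension)
  F[0-2] = +866.3827 N (tension)
  F[1-2] = -6407.1692 N (compression)
  F[1-3] = -813.9668 N (compression)
  F[2-3] = -3362.8580 N (compression)
  Rx@0 = -2036.2000 N
  Ry@0 = -3291.7557 N
  Ry@2 = +9122.4957 N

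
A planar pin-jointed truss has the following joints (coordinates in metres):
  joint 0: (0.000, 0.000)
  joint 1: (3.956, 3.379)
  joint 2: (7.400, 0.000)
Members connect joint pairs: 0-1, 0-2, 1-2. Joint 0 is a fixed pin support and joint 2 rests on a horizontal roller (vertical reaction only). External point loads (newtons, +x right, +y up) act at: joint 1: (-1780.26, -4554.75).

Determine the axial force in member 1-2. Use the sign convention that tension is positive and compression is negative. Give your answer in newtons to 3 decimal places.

N=3 nodes, M=3 members, R=3 reactions → 2N=6, M+R=6
member 0 (0-1): L=5.2027, (cx,cy)=(0.7604,0.6495)
member 1 (0-2): L=7.4000, (cx,cy)=(1.0000,0.0000)
member 2 (1-2): L=4.8248, (cx,cy)=(0.7138,-0.7003)
solve A·x = −loads:
  F[0-1] = -4515.4984 N (compression)
  F[0-2] = +1653.2418 N (tension)
  F[1-2] = -2316.0787 N (compression)
  Rx@0 = +1780.2600 N
  Ry@0 = +2932.7105 N
  Ry@2 = +1622.0395 N

-2316.079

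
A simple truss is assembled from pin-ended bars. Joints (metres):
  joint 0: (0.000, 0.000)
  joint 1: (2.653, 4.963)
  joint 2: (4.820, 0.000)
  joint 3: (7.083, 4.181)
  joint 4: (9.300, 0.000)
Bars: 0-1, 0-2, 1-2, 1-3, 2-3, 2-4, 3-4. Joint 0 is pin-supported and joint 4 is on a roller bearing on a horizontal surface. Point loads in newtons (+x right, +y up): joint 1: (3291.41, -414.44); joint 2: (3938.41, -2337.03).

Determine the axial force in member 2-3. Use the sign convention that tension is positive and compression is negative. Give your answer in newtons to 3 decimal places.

2903.145

N=5 nodes, M=7 members, R=3 reactions → 2N=10, M+R=10
member 0 (0-1): L=5.6276, (cx,cy)=(0.4714,0.8819)
member 1 (0-2): L=4.8200, (cx,cy)=(1.0000,0.0000)
member 2 (1-2): L=5.4155, (cx,cy)=(0.4002,-0.9164)
member 3 (1-3): L=4.4985, (cx,cy)=(0.9848,-0.1738)
member 4 (2-3): L=4.7541, (cx,cy)=(0.4760,0.8794)
member 5 (2-4): L=4.4800, (cx,cy)=(1.0000,0.0000)
member 6 (3-4): L=4.7324, (cx,cy)=(0.4685,-0.8835)
solve A·x = −loads:
  F[0-1] = +379.2610 N (tension)
  F[0-2] = +7051.0260 N (tension)
  F[1-2] = -235.8222 N (compression)
  F[1-3] = -3064.9162 N (compression)
  F[2-3] = +2903.1454 N (tension)
  F[2-4] = +1636.3391 N (tension)
  F[3-4] = -3492.9421 N (compression)
  Rx@0 = -7229.8200 N
  Ry@0 = -334.4721 N
  Ry@4 = +3085.9421 N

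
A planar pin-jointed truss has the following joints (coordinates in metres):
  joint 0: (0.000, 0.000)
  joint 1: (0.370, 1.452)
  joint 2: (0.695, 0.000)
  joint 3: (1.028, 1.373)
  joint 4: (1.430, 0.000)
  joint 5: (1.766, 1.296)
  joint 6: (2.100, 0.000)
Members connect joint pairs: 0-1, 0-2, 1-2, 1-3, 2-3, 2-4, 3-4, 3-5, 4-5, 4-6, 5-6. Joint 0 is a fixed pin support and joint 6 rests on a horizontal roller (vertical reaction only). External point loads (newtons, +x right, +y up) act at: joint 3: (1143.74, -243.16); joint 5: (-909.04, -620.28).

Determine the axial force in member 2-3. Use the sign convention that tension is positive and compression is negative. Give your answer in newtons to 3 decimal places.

-39.232

N=7 nodes, M=11 members, R=3 reactions → 2N=14, M+R=14
member 0 (0-1): L=1.4984, (cx,cy)=(0.2469,0.9690)
member 1 (0-2): L=0.6950, (cx,cy)=(1.0000,0.0000)
member 2 (1-2): L=1.4879, (cx,cy)=(0.2184,-0.9759)
member 3 (1-3): L=0.6627, (cx,cy)=(0.9929,-0.1192)
member 4 (2-3): L=1.4128, (cx,cy)=(0.2357,0.9718)
member 5 (2-4): L=0.7350, (cx,cy)=(1.0000,0.0000)
member 6 (3-4): L=1.4306, (cx,cy)=(0.2810,-0.9597)
member 7 (3-5): L=0.7420, (cx,cy)=(0.9946,-0.1038)
member 8 (4-5): L=1.3388, (cx,cy)=(0.2510,0.9680)
member 9 (4-6): L=0.6700, (cx,cy)=(1.0000,0.0000)
member 10 (5-6): L=1.3383, (cx,cy)=(0.2496,-0.9684)
solve A·x = −loads:
  F[0-1] = -37.1513 N (compression)
  F[0-2] = +243.8738 N (tension)
  F[1-2] = +39.0703 N (tension)
  F[1-3] = -17.8349 N (compression)
  F[2-3] = -39.2322 N (compression)
  F[2-4] = +261.6548 N (tension)
  F[3-4] = -91.3738 N (compression)
  F[3-5] = -1151.2349 N (compression)
  F[4-5] = +90.5915 N (tension)
  F[4-6] = +213.2443 N (tension)
  F[5-6] = -854.4756 N (compression)
  Rx@0 = -234.7000 N
  Ry@0 = +36.0009 N
  Ry@6 = +827.4391 N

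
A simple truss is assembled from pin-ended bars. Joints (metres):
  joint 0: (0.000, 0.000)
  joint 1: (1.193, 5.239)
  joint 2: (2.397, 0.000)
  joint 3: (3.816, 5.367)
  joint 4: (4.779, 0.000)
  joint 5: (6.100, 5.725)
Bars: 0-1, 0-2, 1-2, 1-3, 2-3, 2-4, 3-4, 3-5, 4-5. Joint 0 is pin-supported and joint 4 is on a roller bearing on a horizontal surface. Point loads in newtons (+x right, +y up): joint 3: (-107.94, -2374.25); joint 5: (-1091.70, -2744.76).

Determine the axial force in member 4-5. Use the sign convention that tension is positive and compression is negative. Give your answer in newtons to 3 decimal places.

-2740.380

N=6 nodes, M=9 members, R=3 reactions → 2N=12, M+R=12
member 0 (0-1): L=5.3731, (cx,cy)=(0.2220,0.9750)
member 1 (0-2): L=2.3970, (cx,cy)=(1.0000,0.0000)
member 2 (1-2): L=5.3756, (cx,cy)=(0.2240,-0.9746)
member 3 (1-3): L=2.6261, (cx,cy)=(0.9988,0.0487)
member 4 (2-3): L=5.5514, (cx,cy)=(0.2556,0.9668)
member 5 (2-4): L=2.3820, (cx,cy)=(1.0000,0.0000)
member 6 (3-4): L=5.4527, (cx,cy)=(0.1766,-0.9843)
member 7 (3-5): L=2.3119, (cx,cy)=(0.9879,0.1549)
member 8 (4-5): L=5.8754, (cx,cy)=(0.2248,0.9744)
solve A·x = −loads:
  F[0-1] = -1178.1563 N (compression)
  F[0-2] = -938.0524 N (compression)
  F[1-2] = +1152.6693 N (tension)
  F[1-3] = -520.3767 N (compression)
  F[2-3] = -1161.9866 N (compression)
  F[2-4] = -382.8660 N (compression)
  F[3-4] = -1320.8044 N (compression)
  F[3-5] = -481.3740 N (compression)
  F[4-5] = -2740.3805 N (compression)
  Rx@0 = +1199.6400 N
  Ry@0 = +1148.7490 N
  Ry@4 = +3970.2610 N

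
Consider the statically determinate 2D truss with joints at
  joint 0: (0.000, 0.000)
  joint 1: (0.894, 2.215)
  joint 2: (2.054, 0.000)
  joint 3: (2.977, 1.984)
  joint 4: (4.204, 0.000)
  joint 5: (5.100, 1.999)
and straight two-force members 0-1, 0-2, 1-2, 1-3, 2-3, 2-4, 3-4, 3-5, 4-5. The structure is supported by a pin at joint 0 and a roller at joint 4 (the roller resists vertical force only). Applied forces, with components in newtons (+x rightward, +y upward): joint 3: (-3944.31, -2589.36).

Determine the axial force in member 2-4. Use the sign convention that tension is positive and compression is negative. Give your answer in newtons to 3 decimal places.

N=6 nodes, M=9 members, R=3 reactions → 2N=12, M+R=12
member 0 (0-1): L=2.3886, (cx,cy)=(0.3743,0.9273)
member 1 (0-2): L=2.0540, (cx,cy)=(1.0000,0.0000)
member 2 (1-2): L=2.5004, (cx,cy)=(0.4639,-0.8859)
member 3 (1-3): L=2.0958, (cx,cy)=(0.9939,-0.1102)
member 4 (2-3): L=2.1882, (cx,cy)=(0.4218,0.9067)
member 5 (2-4): L=2.1500, (cx,cy)=(1.0000,0.0000)
member 6 (3-4): L=2.3328, (cx,cy)=(0.5260,-0.8505)
member 7 (3-5): L=2.1231, (cx,cy)=(1.0000,0.0071)
member 8 (4-5): L=2.1906, (cx,cy)=(0.4090,0.9125)
solve A·x = −loads:
  F[0-1] = -2822.3213 N (compression)
  F[0-2] = -2887.9825 N (compression)
  F[1-2] = +3276.9186 N (tension)
  F[1-3] = -2592.3913 N (compression)
  F[2-3] = -3201.6936 N (compression)
  F[2-4] = -17.2098 N (compression)
  F[3-4] = +32.7191 N (tension)
  F[3-5] = -0.0000 N (compression)
  F[4-5] = +0.0000 N (tension)
  Rx@0 = +3944.3100 N
  Ry@0 = +2617.1874 N
  Ry@4 = -27.8274 N

-17.210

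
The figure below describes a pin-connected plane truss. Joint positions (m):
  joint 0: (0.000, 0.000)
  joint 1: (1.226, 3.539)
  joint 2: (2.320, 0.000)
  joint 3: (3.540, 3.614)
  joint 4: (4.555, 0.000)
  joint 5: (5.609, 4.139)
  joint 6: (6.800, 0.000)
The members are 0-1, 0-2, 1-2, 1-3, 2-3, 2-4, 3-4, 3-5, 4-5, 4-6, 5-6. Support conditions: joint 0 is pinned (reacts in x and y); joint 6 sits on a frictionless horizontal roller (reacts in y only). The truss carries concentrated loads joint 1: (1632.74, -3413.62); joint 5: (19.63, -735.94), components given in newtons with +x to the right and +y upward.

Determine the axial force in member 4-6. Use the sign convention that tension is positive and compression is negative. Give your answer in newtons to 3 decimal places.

599.727

N=7 nodes, M=11 members, R=3 reactions → 2N=14, M+R=14
member 0 (0-1): L=3.7453, (cx,cy)=(0.3273,0.9449)
member 1 (0-2): L=2.3200, (cx,cy)=(1.0000,0.0000)
member 2 (1-2): L=3.7042, (cx,cy)=(0.2953,-0.9554)
member 3 (1-3): L=2.3152, (cx,cy)=(0.9995,0.0324)
member 4 (2-3): L=3.8144, (cx,cy)=(0.3198,0.9475)
member 5 (2-4): L=2.2350, (cx,cy)=(1.0000,0.0000)
member 6 (3-4): L=3.7538, (cx,cy)=(0.2704,-0.9628)
member 7 (3-5): L=2.1346, (cx,cy)=(0.9693,0.2460)
member 8 (4-5): L=4.2711, (cx,cy)=(0.2468,0.9691)
member 9 (4-6): L=2.2450, (cx,cy)=(1.0000,0.0000)
member 10 (5-6): L=4.3069, (cx,cy)=(0.2765,-0.9610)
solve A·x = −loads:
  F[0-1] = -2185.7912 N (compression)
  F[0-2] = +2367.8665 N (tension)
  F[1-2] = -1476.0749 N (compression)
  F[1-3] = -1913.3002 N (compression)
  F[2-3] = +1488.4175 N (tension)
  F[2-4] = +1455.8656 N (tension)
  F[3-4] = -1660.6113 N (compression)
  F[3-5] = -1018.5081 N (compression)
  F[4-5] = +1649.7778 N (tension)
  F[4-6] = +599.7274 N (tension)
  F[5-6] = -2168.7615 N (compression)
  Rx@0 = -1652.3700 N
  Ry@0 = +2065.3687 N
  Ry@6 = +2084.1913 N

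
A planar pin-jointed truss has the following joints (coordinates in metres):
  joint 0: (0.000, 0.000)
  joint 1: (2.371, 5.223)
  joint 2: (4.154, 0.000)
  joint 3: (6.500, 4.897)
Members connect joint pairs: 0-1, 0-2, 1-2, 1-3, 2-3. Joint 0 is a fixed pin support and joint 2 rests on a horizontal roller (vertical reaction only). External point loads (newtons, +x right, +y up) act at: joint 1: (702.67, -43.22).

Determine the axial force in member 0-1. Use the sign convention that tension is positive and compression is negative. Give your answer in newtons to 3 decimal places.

N=4 nodes, M=5 members, R=3 reactions → 2N=8, M+R=8
member 0 (0-1): L=5.7360, (cx,cy)=(0.4134,0.9106)
member 1 (0-2): L=4.1540, (cx,cy)=(1.0000,0.0000)
member 2 (1-2): L=5.5190, (cx,cy)=(0.3231,-0.9464)
member 3 (1-3): L=4.1418, (cx,cy)=(0.9969,-0.0787)
member 4 (2-3): L=5.4299, (cx,cy)=(0.4320,0.9019)
solve A·x = −loads:
  F[0-1] = +949.8954 N (tension)
  F[0-2] = +310.0248 N (tension)
  F[1-2] = -959.6250 N (compression)
  F[1-3] = -0.0000 N (compression)
  F[2-3] = +0.0000 N (tension)
  Rx@0 = -702.6700 N
  Ry@0 = -864.9456 N
  Ry@2 = +908.1656 N

949.895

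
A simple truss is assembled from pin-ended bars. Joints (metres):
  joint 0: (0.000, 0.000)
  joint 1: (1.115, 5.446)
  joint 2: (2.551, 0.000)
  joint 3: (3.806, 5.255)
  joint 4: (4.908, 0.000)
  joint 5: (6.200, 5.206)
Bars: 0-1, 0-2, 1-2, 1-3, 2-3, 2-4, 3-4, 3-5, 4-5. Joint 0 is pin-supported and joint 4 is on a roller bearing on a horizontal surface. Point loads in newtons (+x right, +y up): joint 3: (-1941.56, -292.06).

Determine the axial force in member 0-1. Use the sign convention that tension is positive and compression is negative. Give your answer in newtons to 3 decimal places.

-2188.889

N=6 nodes, M=9 members, R=3 reactions → 2N=12, M+R=12
member 0 (0-1): L=5.5590, (cx,cy)=(0.2006,0.9797)
member 1 (0-2): L=2.5510, (cx,cy)=(1.0000,0.0000)
member 2 (1-2): L=5.6321, (cx,cy)=(0.2550,-0.9670)
member 3 (1-3): L=2.6978, (cx,cy)=(0.9975,-0.0708)
member 4 (2-3): L=5.4028, (cx,cy)=(0.2323,0.9726)
member 5 (2-4): L=2.3570, (cx,cy)=(1.0000,0.0000)
member 6 (3-4): L=5.3693, (cx,cy)=(0.2052,-0.9787)
member 7 (3-5): L=2.3945, (cx,cy)=(0.9998,-0.0205)
member 8 (4-5): L=5.3639, (cx,cy)=(0.2409,0.9706)
solve A·x = −loads:
  F[0-1] = -2188.8893 N (compression)
  F[0-2] = -1502.5197 N (compression)
  F[1-2] = +2292.8393 N (tension)
  F[1-3] = -1026.2097 N (compression)
  F[2-3] = -2279.4100 N (compression)
  F[2-4] = -388.4464 N (compression)
  F[3-4] = +1892.6381 N (tension)
  F[3-5] = +0.0000 N (tension)
  F[4-5] = -0.0000 N (compression)
  Rx@0 = +1941.5600 N
  Ry@0 = +2144.4067 N
  Ry@4 = -1852.3467 N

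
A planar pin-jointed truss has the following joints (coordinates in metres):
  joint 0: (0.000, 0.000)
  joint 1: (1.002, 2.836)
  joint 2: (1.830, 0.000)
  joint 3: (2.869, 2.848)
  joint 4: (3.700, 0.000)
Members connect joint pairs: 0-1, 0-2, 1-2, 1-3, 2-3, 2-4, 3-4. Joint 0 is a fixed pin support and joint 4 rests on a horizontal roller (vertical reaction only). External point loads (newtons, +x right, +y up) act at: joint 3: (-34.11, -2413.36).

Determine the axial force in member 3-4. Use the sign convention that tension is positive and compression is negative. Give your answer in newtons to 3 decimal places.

N=5 nodes, M=7 members, R=3 reactions → 2N=10, M+R=10
member 0 (0-1): L=3.0078, (cx,cy)=(0.3331,0.9429)
member 1 (0-2): L=1.8300, (cx,cy)=(1.0000,0.0000)
member 2 (1-2): L=2.9544, (cx,cy)=(0.2803,-0.9599)
member 3 (1-3): L=1.8670, (cx,cy)=(1.0000,0.0064)
member 4 (2-3): L=3.0316, (cx,cy)=(0.3427,0.9394)
member 5 (2-4): L=1.8700, (cx,cy)=(1.0000,0.0000)
member 6 (3-4): L=2.9668, (cx,cy)=(0.2801,-0.9600)
solve A·x = −loads:
  F[0-1] = -602.7100 N (compression)
  F[0-2] = +166.6727 N (tension)
  F[1-2] = +589.5576 N (tension)
  F[1-3] = -366.0196 N (compression)
  F[2-3] = -602.4149 N (compression)
  F[2-4] = +538.3634 N (tension)
  F[3-4] = -1922.0156 N (compression)
  Rx@0 = +34.1100 N
  Ry@0 = +568.2831 N
  Ry@4 = +1845.0769 N

-1922.016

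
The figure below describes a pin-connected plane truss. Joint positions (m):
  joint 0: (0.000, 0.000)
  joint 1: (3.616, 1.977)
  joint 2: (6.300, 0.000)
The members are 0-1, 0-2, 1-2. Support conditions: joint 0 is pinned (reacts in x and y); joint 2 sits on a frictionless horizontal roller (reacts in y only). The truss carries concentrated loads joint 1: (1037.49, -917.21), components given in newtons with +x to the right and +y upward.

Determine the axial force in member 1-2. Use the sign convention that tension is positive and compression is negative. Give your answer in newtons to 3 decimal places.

-1436.642

N=3 nodes, M=3 members, R=3 reactions → 2N=6, M+R=6
member 0 (0-1): L=4.1212, (cx,cy)=(0.8774,0.4797)
member 1 (0-2): L=6.3000, (cx,cy)=(1.0000,0.0000)
member 2 (1-2): L=3.3335, (cx,cy)=(0.8052,-0.5931)
solve A·x = −loads:
  F[0-1] = -135.8844 N (compression)
  F[0-2] = +1156.7180 N (tension)
  F[1-2] = -1436.6422 N (compression)
  Rx@0 = -1037.4900 N
  Ry@0 = +65.1863 N
  Ry@2 = +852.0237 N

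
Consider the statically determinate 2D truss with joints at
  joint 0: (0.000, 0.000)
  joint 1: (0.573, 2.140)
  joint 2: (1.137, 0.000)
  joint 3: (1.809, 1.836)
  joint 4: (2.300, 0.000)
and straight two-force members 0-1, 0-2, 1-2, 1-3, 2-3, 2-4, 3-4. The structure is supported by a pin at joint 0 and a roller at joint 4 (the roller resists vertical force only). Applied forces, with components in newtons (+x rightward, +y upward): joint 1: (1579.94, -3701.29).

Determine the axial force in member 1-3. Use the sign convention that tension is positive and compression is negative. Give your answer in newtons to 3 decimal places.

-1431.566

N=5 nodes, M=7 members, R=3 reactions → 2N=10, M+R=10
member 0 (0-1): L=2.2154, (cx,cy)=(0.2586,0.9660)
member 1 (0-2): L=1.1370, (cx,cy)=(1.0000,0.0000)
member 2 (1-2): L=2.2131, (cx,cy)=(0.2548,-0.9670)
member 3 (1-3): L=1.2728, (cx,cy)=(0.9711,-0.2388)
member 4 (2-3): L=1.9551, (cx,cy)=(0.3437,0.9391)
member 5 (2-4): L=1.1630, (cx,cy)=(1.0000,0.0000)
member 6 (3-4): L=1.9005, (cx,cy)=(0.2584,-0.9661)
solve A·x = −loads:
  F[0-1] = -1355.2718 N (compression)
  F[0-2] = +1930.4754 N (tension)
  F[1-2] = -2120.2330 N (compression)
  F[1-3] = -1431.5657 N (compression)
  F[2-3] = +2183.2396 N (tension)
  F[2-4] = +639.7268 N (tension)
  F[3-4] = -2476.1989 N (compression)
  Rx@0 = -1579.9400 N
  Ry@0 = +1309.1549 N
  Ry@4 = +2392.1351 N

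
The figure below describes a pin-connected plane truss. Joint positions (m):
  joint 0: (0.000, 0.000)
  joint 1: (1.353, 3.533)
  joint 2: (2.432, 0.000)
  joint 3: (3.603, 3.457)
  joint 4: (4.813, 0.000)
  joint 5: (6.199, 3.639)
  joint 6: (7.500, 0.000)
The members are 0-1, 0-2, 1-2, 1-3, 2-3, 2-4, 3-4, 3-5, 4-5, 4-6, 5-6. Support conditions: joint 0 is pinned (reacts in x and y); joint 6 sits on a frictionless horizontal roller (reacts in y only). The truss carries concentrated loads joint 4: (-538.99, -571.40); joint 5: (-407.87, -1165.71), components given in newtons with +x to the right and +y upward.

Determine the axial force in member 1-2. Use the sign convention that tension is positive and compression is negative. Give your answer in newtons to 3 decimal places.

647.260

N=7 nodes, M=11 members, R=3 reactions → 2N=14, M+R=14
member 0 (0-1): L=3.7832, (cx,cy)=(0.3576,0.9339)
member 1 (0-2): L=2.4320, (cx,cy)=(1.0000,0.0000)
member 2 (1-2): L=3.6941, (cx,cy)=(0.2921,-0.9564)
member 3 (1-3): L=2.2513, (cx,cy)=(0.9994,-0.0338)
member 4 (2-3): L=3.6499, (cx,cy)=(0.3208,0.9471)
member 5 (2-4): L=2.3810, (cx,cy)=(1.0000,0.0000)
member 6 (3-4): L=3.6626, (cx,cy)=(0.3304,-0.9439)
member 7 (3-5): L=2.6024, (cx,cy)=(0.9976,0.0699)
member 8 (4-5): L=3.8940, (cx,cy)=(0.3559,0.9345)
member 9 (4-6): L=2.6870, (cx,cy)=(1.0000,0.0000)
member 10 (5-6): L=3.8646, (cx,cy)=(0.3366,-0.9416)
solve A·x = −loads:
  F[0-1] = -647.6585 N (compression)
  F[0-2] = -715.2362 N (compression)
  F[1-2] = +647.2596 N (tension)
  F[1-3] = -420.9204 N (compression)
  F[2-3] = -653.5834 N (compression)
  F[2-4] = -316.4925 N (compression)
  F[3-4] = +579.7533 N (tension)
  F[3-5] = -823.9137 N (compression)
  F[4-5] = +25.8932 N (tension)
  F[4-6] = +404.8102 N (tension)
  F[5-6] = -1202.4737 N (compression)
  Rx@0 = +946.8600 N
  Ry@0 = +604.8239 N
  Ry@6 = +1132.2861 N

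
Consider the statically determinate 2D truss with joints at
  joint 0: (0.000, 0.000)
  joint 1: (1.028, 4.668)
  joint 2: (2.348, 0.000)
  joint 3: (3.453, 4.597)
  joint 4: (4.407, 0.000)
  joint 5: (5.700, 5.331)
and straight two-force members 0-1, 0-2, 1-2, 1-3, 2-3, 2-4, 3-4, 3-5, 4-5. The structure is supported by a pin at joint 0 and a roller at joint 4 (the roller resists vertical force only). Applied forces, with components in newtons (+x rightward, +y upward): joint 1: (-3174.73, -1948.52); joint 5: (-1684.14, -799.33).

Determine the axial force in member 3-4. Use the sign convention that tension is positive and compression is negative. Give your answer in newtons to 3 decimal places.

4271.369

N=6 nodes, M=9 members, R=3 reactions → 2N=12, M+R=12
member 0 (0-1): L=4.7799, (cx,cy)=(0.2151,0.9766)
member 1 (0-2): L=2.3480, (cx,cy)=(1.0000,0.0000)
member 2 (1-2): L=4.8510, (cx,cy)=(0.2721,-0.9623)
member 3 (1-3): L=2.4260, (cx,cy)=(0.9996,-0.0293)
member 4 (2-3): L=4.7279, (cx,cy)=(0.2337,0.9723)
member 5 (2-4): L=2.0590, (cx,cy)=(1.0000,0.0000)
member 6 (3-4): L=4.6949, (cx,cy)=(0.2032,-0.9791)
member 7 (3-5): L=2.3638, (cx,cy)=(0.9506,0.3105)
member 8 (4-5): L=5.4856, (cx,cy)=(0.2357,0.9718)
solve A·x = −loads:
  F[0-1] = -6819.0488 N (compression)
  F[0-2] = -3392.3019 N (compression)
  F[1-2] = +4884.1464 N (tension)
  F[1-3] = +379.3168 N (tension)
  F[2-3] = -4833.7253 N (compression)
  F[2-4] = -933.5710 N (compression)
  F[3-4] = +4271.3694 N (tension)
  F[3-5] = -1702.6623 N (compression)
  F[4-5] = -278.4813 N (compression)
  Rx@0 = +4858.8700 N
  Ry@0 = +6659.4748 N
  Ry@4 = -3911.6248 N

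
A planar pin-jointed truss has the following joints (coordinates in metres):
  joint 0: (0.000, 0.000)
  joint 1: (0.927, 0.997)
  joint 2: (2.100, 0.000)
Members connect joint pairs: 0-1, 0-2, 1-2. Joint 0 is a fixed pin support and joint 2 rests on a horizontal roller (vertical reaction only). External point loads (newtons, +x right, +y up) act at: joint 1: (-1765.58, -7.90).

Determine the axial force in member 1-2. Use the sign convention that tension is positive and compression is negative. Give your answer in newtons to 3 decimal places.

1288.920

N=3 nodes, M=3 members, R=3 reactions → 2N=6, M+R=6
member 0 (0-1): L=1.3614, (cx,cy)=(0.6809,0.7323)
member 1 (0-2): L=2.1000, (cx,cy)=(1.0000,0.0000)
member 2 (1-2): L=1.5395, (cx,cy)=(0.7620,-0.6476)
solve A·x = −loads:
  F[0-1] = -1150.6035 N (compression)
  F[0-2] = -982.0996 N (compression)
  F[1-2] = +1288.9202 N (tension)
  Rx@0 = +1765.5800 N
  Ry@0 = +842.6428 N
  Ry@2 = -834.7428 N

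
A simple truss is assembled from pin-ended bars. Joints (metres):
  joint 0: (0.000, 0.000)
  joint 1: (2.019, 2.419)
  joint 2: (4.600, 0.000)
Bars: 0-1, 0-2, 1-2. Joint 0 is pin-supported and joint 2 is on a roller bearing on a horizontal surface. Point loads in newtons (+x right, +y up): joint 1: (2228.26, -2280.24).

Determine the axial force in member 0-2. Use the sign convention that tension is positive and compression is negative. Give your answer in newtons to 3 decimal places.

2318.100

N=3 nodes, M=3 members, R=3 reactions → 2N=6, M+R=6
member 0 (0-1): L=3.1509, (cx,cy)=(0.6408,0.7677)
member 1 (0-2): L=4.6000, (cx,cy)=(1.0000,0.0000)
member 2 (1-2): L=3.5374, (cx,cy)=(0.7296,-0.6838)
solve A·x = −loads:
  F[0-1] = -140.2046 N (compression)
  F[0-2] = +2318.0999 N (tension)
  F[1-2] = -3177.0715 N (compression)
  Rx@0 = -2228.2600 N
  Ry@0 = +107.6388 N
  Ry@2 = +2172.6012 N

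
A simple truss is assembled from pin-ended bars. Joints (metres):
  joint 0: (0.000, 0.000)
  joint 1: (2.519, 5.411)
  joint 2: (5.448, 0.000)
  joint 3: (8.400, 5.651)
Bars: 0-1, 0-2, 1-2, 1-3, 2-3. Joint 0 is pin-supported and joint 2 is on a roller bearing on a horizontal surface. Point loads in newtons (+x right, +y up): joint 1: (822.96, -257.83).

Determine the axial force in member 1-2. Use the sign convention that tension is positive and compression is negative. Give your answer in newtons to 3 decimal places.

-1064.996

N=4 nodes, M=5 members, R=3 reactions → 2N=8, M+R=8
member 0 (0-1): L=5.9686, (cx,cy)=(0.4220,0.9066)
member 1 (0-2): L=5.4480, (cx,cy)=(1.0000,0.0000)
member 2 (1-2): L=6.1529, (cx,cy)=(0.4760,-0.8794)
member 3 (1-3): L=5.8859, (cx,cy)=(0.9992,0.0408)
member 4 (2-3): L=6.3756, (cx,cy)=(0.4630,0.8863)
solve A·x = −loads:
  F[0-1] = +748.7003 N (tension)
  F[0-2] = +506.9774 N (tension)
  F[1-2] = -1064.9958 N (compression)
  F[1-3] = -0.0000 N (compression)
  F[2-3] = -0.0000 N (compression)
  Rx@0 = -822.9600 N
  Ry@0 = -678.7541 N
  Ry@2 = +936.5841 N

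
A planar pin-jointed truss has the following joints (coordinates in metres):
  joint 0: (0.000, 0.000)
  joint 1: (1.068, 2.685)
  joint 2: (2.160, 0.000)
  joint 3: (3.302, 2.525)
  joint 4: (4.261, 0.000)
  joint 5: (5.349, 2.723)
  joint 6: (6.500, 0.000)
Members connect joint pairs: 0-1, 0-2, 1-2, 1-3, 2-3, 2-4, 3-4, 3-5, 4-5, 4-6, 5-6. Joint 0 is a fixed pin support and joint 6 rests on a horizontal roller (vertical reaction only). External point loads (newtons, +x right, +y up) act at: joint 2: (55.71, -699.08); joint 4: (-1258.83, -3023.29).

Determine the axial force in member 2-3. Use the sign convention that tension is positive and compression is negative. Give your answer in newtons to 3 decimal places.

N=7 nodes, M=11 members, R=3 reactions → 2N=14, M+R=14
member 0 (0-1): L=2.8896, (cx,cy)=(0.3696,0.9292)
member 1 (0-2): L=2.1600, (cx,cy)=(1.0000,0.0000)
member 2 (1-2): L=2.8986, (cx,cy)=(0.3767,-0.9263)
member 3 (1-3): L=2.2397, (cx,cy)=(0.9974,-0.0714)
member 4 (2-3): L=2.7712, (cx,cy)=(0.4121,0.9111)
member 5 (2-4): L=2.1010, (cx,cy)=(1.0000,0.0000)
member 6 (3-4): L=2.7010, (cx,cy)=(0.3551,-0.9348)
member 7 (3-5): L=2.0566, (cx,cy)=(0.9954,0.0963)
member 8 (4-5): L=2.9323, (cx,cy)=(0.3710,0.9286)
member 9 (4-6): L=2.2390, (cx,cy)=(1.0000,0.0000)
member 10 (5-6): L=2.9563, (cx,cy)=(0.3893,-0.9211)
solve A·x = −loads:
  F[0-1] = -1623.1082 N (compression)
  F[0-2] = -603.2192 N (compression)
  F[1-2] = +1724.7609 N (tension)
  F[1-3] = -1252.8846 N (compression)
  F[2-3] = -986.2337 N (compression)
  F[2-4] = +397.2700 N (tension)
  F[3-4] = +669.5375 N (tension)
  F[3-5] = -1902.6621 N (compression)
  F[4-5] = +2581.6610 N (tension)
  F[4-6] = +935.9293 N (tension)
  F[5-6] = -2403.8744 N (compression)
  Rx@0 = +1203.1200 N
  Ry@0 = +1508.1775 N
  Ry@6 = +2214.1925 N

-986.234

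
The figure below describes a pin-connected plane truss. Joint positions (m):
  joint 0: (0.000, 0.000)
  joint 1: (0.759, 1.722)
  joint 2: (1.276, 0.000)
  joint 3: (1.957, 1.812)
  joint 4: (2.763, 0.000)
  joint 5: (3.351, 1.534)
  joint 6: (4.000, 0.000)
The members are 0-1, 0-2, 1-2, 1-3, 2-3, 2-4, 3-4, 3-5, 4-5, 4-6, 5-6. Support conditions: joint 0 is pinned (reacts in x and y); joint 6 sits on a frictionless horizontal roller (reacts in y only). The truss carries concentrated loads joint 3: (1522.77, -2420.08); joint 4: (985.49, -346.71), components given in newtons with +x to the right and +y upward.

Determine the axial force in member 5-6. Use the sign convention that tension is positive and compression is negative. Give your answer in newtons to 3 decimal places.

N=7 nodes, M=11 members, R=3 reactions → 2N=14, M+R=14
member 0 (0-1): L=1.8819, (cx,cy)=(0.4033,0.9151)
member 1 (0-2): L=1.2760, (cx,cy)=(1.0000,0.0000)
member 2 (1-2): L=1.7979, (cx,cy)=(0.2876,-0.9578)
member 3 (1-3): L=1.2014, (cx,cy)=(0.9972,0.0749)
member 4 (2-3): L=1.9357, (cx,cy)=(0.3518,0.9361)
member 5 (2-4): L=1.4870, (cx,cy)=(1.0000,0.0000)
member 6 (3-4): L=1.9832, (cx,cy)=(0.4064,-0.9137)
member 7 (3-5): L=1.4214, (cx,cy)=(0.9807,-0.1956)
member 8 (4-5): L=1.6428, (cx,cy)=(0.3579,0.9338)
member 9 (4-6): L=1.2370, (cx,cy)=(1.0000,0.0000)
member 10 (5-6): L=1.6656, (cx,cy)=(0.3896,-0.9210)
solve A·x = −loads:
  F[0-1] = -714.1212 N (compression)
  F[0-2] = +2796.2838 N (tension)
  F[1-2] = +645.1340 N (tension)
  F[1-3] = -474.8678 N (compression)
  F[2-3] = -660.0832 N (compression)
  F[2-4] = +3214.0124 N (tension)
  F[3-4] = -1587.9605 N (compression)
  F[3-5] = -1614.3194 N (compression)
  F[4-5] = +1925.1436 N (tension)
  F[4-6] = +894.1007 N (tension)
  F[5-6] = -2294.6841 N (compression)
  Rx@0 = -2508.2600 N
  Ry@0 = +653.4611 N
  Ry@6 = +2113.3289 N

-2294.684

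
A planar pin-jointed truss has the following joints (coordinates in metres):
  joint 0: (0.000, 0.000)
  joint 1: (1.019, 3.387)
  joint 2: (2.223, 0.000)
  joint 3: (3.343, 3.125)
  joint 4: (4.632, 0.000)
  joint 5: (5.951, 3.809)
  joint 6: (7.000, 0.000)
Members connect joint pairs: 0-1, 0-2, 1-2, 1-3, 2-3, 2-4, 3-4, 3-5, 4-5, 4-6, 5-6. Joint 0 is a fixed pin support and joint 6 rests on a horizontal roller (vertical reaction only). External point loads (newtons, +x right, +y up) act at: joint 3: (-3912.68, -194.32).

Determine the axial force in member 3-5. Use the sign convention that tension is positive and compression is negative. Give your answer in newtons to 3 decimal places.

1169.186

N=7 nodes, M=11 members, R=3 reactions → 2N=14, M+R=14
member 0 (0-1): L=3.5370, (cx,cy)=(0.2881,0.9576)
member 1 (0-2): L=2.2230, (cx,cy)=(1.0000,0.0000)
member 2 (1-2): L=3.5946, (cx,cy)=(0.3349,-0.9422)
member 3 (1-3): L=2.3387, (cx,cy)=(0.9937,-0.1120)
member 4 (2-3): L=3.3196, (cx,cy)=(0.3374,0.9414)
member 5 (2-4): L=2.4090, (cx,cy)=(1.0000,0.0000)
member 6 (3-4): L=3.3804, (cx,cy)=(0.3813,-0.9244)
member 7 (3-5): L=2.6962, (cx,cy)=(0.9673,0.2537)
member 8 (4-5): L=4.0309, (cx,cy)=(0.3272,0.9449)
member 9 (4-6): L=2.3680, (cx,cy)=(1.0000,0.0000)
member 10 (5-6): L=3.9508, (cx,cy)=(0.2655,-0.9641)
solve A·x = −loads:
  F[0-1] = -1930.0855 N (compression)
  F[0-2] = -3356.6224 N (compression)
  F[1-2] = +2112.7537 N (tension)
  F[1-3] = -1271.7167 N (compression)
  F[2-3] = -2114.7099 N (compression)
  F[2-4] = -1935.4956 N (compression)
  F[3-4] = +2109.9588 N (tension)
  F[3-5] = +1169.1856 N (tension)
  F[4-5] = -2064.1788 N (compression)
  F[4-6] = -455.4931 N (compression)
  F[5-6] = +1715.5057 N (tension)
  Rx@0 = +3912.6800 N
  Ry@0 = +1848.2505 N
  Ry@6 = -1653.9305 N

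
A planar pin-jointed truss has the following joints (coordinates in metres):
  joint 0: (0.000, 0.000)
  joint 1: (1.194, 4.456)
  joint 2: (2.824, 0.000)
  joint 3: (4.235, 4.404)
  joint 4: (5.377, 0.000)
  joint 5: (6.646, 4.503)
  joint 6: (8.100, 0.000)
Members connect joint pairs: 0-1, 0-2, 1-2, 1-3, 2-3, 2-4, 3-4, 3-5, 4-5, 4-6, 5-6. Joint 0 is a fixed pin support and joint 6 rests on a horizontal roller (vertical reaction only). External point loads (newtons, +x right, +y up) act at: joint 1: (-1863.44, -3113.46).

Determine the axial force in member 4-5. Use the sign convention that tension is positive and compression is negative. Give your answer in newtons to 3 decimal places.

-603.005

N=7 nodes, M=11 members, R=3 reactions → 2N=14, M+R=14
member 0 (0-1): L=4.6132, (cx,cy)=(0.2588,0.9659)
member 1 (0-2): L=2.8240, (cx,cy)=(1.0000,0.0000)
member 2 (1-2): L=4.7448, (cx,cy)=(0.3435,-0.9391)
member 3 (1-3): L=3.0414, (cx,cy)=(0.9999,-0.0171)
member 4 (2-3): L=4.6245, (cx,cy)=(0.3051,0.9523)
member 5 (2-4): L=2.5530, (cx,cy)=(1.0000,0.0000)
member 6 (3-4): L=4.5497, (cx,cy)=(0.2510,-0.9680)
member 7 (3-5): L=2.4130, (cx,cy)=(0.9992,0.0410)
member 8 (4-5): L=4.6784, (cx,cy)=(0.2712,0.9625)
member 9 (4-6): L=2.7230, (cx,cy)=(1.0000,0.0000)
member 10 (5-6): L=4.7319, (cx,cy)=(0.3073,-0.9516)
solve A·x = −loads:
  F[0-1] = -3809.4424 N (compression)
  F[0-2] = -877.4696 N (compression)
  F[1-2] = +590.5831 N (tension)
  F[1-3] = +674.6815 N (tension)
  F[2-3] = -582.4115 N (compression)
  F[2-4] = -496.8815 N (compression)
  F[3-4] = +599.5939 N (tension)
  F[3-5] = +346.6706 N (tension)
  F[4-5] = -603.0047 N (compression)
  F[4-6] = -182.8156 N (compression)
  F[5-6] = +594.9585 N (tension)
  Rx@0 = +1863.4400 N
  Ry@0 = +3679.6350 N
  Ry@6 = -566.1750 N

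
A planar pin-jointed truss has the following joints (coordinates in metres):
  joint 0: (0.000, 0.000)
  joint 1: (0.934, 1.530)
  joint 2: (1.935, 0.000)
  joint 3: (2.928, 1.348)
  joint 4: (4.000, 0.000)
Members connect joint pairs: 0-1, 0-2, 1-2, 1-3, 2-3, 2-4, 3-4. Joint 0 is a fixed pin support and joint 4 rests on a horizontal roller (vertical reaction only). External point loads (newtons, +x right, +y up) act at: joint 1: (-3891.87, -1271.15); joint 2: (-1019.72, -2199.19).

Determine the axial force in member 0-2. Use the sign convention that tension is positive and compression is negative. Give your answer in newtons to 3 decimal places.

-2714.975

N=5 nodes, M=7 members, R=3 reactions → 2N=10, M+R=10
member 0 (0-1): L=1.7926, (cx,cy)=(0.5210,0.8535)
member 1 (0-2): L=1.9350, (cx,cy)=(1.0000,0.0000)
member 2 (1-2): L=1.8284, (cx,cy)=(0.5475,-0.8368)
member 3 (1-3): L=2.0023, (cx,cy)=(0.9959,-0.0909)
member 4 (2-3): L=1.6743, (cx,cy)=(0.5931,0.8051)
member 5 (2-4): L=2.0650, (cx,cy)=(1.0000,0.0000)
member 6 (3-4): L=1.7223, (cx,cy)=(0.6224,-0.7827)
solve A·x = −loads:
  F[0-1] = -4215.7965 N (compression)
  F[0-2] = -2714.9755 N (compression)
  F[1-2] = +2760.9350 N (tension)
  F[1-3] = +184.4482 N (tension)
  F[2-3] = -138.1179 N (compression)
  F[2-4] = -101.7673 N (compression)
  F[3-4] = +163.5009 N (tension)
  Rx@0 = +4911.5900 N
  Ry@0 = +3598.3086 N
  Ry@4 = -127.9686 N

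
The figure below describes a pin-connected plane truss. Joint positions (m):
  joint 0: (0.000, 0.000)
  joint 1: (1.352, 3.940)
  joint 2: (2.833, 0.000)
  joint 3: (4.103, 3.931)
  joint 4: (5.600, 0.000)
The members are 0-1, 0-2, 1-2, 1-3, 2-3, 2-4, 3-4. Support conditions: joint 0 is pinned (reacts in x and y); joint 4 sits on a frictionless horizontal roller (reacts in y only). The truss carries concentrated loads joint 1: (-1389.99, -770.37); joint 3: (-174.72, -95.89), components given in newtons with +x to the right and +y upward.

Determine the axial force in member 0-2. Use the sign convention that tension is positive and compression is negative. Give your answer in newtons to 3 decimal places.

N=5 nodes, M=7 members, R=3 reactions → 2N=10, M+R=10
member 0 (0-1): L=4.1655, (cx,cy)=(0.3246,0.9459)
member 1 (0-2): L=2.8330, (cx,cy)=(1.0000,0.0000)
member 2 (1-2): L=4.2092, (cx,cy)=(0.3519,-0.9361)
member 3 (1-3): L=2.7510, (cx,cy)=(1.0000,-0.0033)
member 4 (2-3): L=4.1311, (cx,cy)=(0.3074,0.9516)
member 5 (2-4): L=2.7670, (cx,cy)=(1.0000,0.0000)
member 6 (3-4): L=4.2064, (cx,cy)=(0.3559,-0.9345)
solve A·x = −loads:
  F[0-1] = -1808.5292 N (compression)
  F[0-2] = -977.7160 N (compression)
  F[1-2] = +1002.9063 N (tension)
  F[1-3] = +450.1235 N (tension)
  F[2-3] = -986.5531 N (compression)
  F[2-4] = -321.5479 N (compression)
  F[3-4] = +903.5123 N (tension)
  Rx@0 = +1564.7100 N
  Ry@0 = +1710.6186 N
  Ry@4 = -844.3586 N

-977.716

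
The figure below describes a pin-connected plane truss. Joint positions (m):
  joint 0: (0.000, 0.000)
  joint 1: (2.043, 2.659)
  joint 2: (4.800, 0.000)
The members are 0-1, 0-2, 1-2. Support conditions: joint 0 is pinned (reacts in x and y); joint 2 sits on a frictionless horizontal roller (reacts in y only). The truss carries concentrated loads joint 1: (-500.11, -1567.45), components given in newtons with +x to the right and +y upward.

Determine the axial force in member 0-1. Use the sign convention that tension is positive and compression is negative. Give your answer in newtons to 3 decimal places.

N=3 nodes, M=3 members, R=3 reactions → 2N=6, M+R=6
member 0 (0-1): L=3.3532, (cx,cy)=(0.6093,0.7930)
member 1 (0-2): L=4.8000, (cx,cy)=(1.0000,0.0000)
member 2 (1-2): L=3.8303, (cx,cy)=(0.7198,-0.6942)
solve A·x = −loads:
  F[0-1] = -1484.7319 N (compression)
  F[0-2] = +404.4835 N (tension)
  F[1-2] = -561.9515 N (compression)
  Rx@0 = +500.1100 N
  Ry@0 = +1177.3442 N
  Ry@2 = +390.1058 N

-1484.732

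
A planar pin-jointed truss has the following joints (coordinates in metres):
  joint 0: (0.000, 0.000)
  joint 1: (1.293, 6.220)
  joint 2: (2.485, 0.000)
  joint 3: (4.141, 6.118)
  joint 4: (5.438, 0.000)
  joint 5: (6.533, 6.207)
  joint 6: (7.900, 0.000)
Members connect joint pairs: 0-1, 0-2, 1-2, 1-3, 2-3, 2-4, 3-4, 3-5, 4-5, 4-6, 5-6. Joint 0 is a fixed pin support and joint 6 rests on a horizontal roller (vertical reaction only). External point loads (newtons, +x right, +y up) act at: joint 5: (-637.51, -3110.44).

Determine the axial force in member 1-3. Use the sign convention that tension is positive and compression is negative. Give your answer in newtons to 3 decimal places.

-418.281

N=7 nodes, M=11 members, R=3 reactions → 2N=14, M+R=14
member 0 (0-1): L=6.3530, (cx,cy)=(0.2035,0.9791)
member 1 (0-2): L=2.4850, (cx,cy)=(1.0000,0.0000)
member 2 (1-2): L=6.3332, (cx,cy)=(0.1882,-0.9821)
member 3 (1-3): L=2.8498, (cx,cy)=(0.9994,-0.0358)
member 4 (2-3): L=6.3382, (cx,cy)=(0.2613,0.9653)
member 5 (2-4): L=2.9530, (cx,cy)=(1.0000,0.0000)
member 6 (3-4): L=6.2540, (cx,cy)=(0.2074,-0.9783)
member 7 (3-5): L=2.3937, (cx,cy)=(0.9993,0.0372)
member 8 (4-5): L=6.3028, (cx,cy)=(0.1737,0.9848)
member 9 (4-6): L=2.4620, (cx,cy)=(1.0000,0.0000)
member 10 (5-6): L=6.3557, (cx,cy)=(0.2151,-0.9766)
solve A·x = −loads:
  F[0-1] = -1061.3277 N (compression)
  F[0-2] = -421.5014 N (compression)
  F[1-2] = +1073.2659 N (tension)
  F[1-3] = -418.2812 N (compression)
  F[2-3] = -1092.0161 N (compression)
  F[2-4] = +65.8193 N (tension)
  F[3-4] = +1027.3529 N (tension)
  F[3-5] = -917.0244 N (compression)
  F[4-5] = -1020.5361 N (compression)
  F[4-6] = +456.1791 N (tension)
  F[5-6] = -2120.9651 N (compression)
  Rx@0 = +637.5100 N
  Ry@0 = +1039.1134 N
  Ry@6 = +2071.3266 N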